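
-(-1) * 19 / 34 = 19 / 34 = 0.56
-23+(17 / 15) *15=-6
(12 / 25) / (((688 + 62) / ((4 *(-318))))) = -2544 / 3125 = -0.81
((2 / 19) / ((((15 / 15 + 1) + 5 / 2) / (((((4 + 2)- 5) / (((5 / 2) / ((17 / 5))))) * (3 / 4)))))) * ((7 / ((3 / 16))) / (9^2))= 3808 / 346275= 0.01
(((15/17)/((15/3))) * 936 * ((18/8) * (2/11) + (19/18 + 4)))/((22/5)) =421980/2057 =205.14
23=23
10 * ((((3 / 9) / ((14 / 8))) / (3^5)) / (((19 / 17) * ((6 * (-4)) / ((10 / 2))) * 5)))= -85 / 290871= -0.00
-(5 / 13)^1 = -5 / 13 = -0.38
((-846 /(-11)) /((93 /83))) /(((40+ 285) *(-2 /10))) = -23406 /22165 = -1.06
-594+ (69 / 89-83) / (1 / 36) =-316314 / 89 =-3554.09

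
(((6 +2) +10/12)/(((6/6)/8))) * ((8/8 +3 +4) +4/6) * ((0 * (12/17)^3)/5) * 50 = 0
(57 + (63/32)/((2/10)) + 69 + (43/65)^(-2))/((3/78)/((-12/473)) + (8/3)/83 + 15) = 10.22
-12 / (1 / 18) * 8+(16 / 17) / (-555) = -1728.00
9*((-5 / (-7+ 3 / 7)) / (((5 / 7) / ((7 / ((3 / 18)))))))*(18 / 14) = 11907 / 23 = 517.70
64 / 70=32 / 35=0.91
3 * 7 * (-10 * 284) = -59640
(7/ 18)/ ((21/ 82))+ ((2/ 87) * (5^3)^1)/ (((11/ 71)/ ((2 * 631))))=201617579/ 8613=23408.52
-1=-1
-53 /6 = -8.83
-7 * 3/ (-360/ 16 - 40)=42/ 125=0.34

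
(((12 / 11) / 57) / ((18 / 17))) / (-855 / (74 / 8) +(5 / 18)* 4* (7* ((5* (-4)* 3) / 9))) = -1887 / 15062630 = -0.00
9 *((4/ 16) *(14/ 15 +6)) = 78/ 5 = 15.60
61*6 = 366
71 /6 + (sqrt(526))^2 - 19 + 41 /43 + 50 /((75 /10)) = 45275 /86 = 526.45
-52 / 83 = -0.63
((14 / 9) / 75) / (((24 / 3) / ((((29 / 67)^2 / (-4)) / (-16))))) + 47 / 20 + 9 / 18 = 2210748607 / 775699200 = 2.85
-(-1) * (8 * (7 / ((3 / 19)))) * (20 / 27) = 21280 / 81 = 262.72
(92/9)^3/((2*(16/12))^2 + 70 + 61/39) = 10122944/745605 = 13.58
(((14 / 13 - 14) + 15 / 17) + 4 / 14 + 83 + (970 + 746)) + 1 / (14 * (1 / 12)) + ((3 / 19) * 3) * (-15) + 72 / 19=52460225 / 29393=1784.79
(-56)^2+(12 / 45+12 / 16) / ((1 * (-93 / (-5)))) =3499837 / 1116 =3136.05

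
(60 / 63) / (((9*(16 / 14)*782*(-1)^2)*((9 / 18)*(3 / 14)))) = 35 / 31671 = 0.00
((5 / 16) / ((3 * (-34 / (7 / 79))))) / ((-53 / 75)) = 875 / 2277728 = 0.00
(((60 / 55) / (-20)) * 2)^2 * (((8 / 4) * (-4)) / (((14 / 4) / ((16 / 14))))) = -4608 / 148225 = -0.03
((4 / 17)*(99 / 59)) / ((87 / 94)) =12408 / 29087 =0.43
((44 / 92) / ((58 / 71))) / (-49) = -781 / 65366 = -0.01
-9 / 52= -0.17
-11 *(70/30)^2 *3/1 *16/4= -718.67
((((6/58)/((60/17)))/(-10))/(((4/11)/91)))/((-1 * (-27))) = -17017/626400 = -0.03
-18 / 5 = -3.60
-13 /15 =-0.87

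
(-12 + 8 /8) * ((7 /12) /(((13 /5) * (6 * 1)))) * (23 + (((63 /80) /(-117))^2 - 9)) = -388656191 /67491840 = -5.76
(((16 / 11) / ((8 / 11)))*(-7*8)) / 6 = -18.67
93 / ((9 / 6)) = 62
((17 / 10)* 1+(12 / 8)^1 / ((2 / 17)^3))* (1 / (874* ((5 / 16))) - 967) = -155996560097 / 174800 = -892428.83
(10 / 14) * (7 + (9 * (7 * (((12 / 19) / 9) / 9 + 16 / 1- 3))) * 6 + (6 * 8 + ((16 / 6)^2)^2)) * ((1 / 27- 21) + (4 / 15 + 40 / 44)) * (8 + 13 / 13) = -227128064984 / 355509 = -638881.34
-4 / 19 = -0.21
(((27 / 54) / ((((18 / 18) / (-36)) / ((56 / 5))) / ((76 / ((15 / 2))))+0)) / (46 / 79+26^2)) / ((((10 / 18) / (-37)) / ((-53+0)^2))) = 1887017525568 / 3340625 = 564869.61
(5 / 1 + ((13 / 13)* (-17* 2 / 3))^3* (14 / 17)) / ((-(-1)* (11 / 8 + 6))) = -257864 / 1593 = -161.87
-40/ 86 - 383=-16489/ 43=-383.47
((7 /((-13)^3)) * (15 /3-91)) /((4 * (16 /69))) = 20769 /70304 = 0.30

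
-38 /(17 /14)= -31.29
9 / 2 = 4.50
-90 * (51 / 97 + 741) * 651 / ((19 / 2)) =-4573262.64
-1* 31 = -31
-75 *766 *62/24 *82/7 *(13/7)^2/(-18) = 2056700425/6174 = 333122.84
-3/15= -1/5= -0.20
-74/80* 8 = -37/5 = -7.40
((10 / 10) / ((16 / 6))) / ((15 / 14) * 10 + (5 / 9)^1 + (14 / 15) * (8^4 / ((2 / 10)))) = 189 / 9639472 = 0.00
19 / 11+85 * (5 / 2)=4713 / 22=214.23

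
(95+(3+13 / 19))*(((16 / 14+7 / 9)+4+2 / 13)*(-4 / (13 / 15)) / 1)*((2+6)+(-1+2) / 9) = -4539687500 / 202293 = -22441.15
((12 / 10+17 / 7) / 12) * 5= 127 / 84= 1.51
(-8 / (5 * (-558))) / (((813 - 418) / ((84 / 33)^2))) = 3136 / 66674025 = 0.00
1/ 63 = 0.02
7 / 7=1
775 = 775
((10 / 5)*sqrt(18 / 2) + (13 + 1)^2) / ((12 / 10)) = 505 / 3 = 168.33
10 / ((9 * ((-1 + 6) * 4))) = 1 / 18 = 0.06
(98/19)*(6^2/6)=588/19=30.95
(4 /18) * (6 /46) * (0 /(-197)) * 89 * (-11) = 0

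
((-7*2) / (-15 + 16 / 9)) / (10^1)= 9 / 85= 0.11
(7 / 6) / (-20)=-7 / 120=-0.06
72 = 72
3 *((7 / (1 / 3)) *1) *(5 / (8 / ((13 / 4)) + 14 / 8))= 5460 / 73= 74.79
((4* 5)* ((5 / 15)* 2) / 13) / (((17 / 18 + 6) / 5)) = 0.74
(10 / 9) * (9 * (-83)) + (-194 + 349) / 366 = -829.58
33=33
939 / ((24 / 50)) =7825 / 4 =1956.25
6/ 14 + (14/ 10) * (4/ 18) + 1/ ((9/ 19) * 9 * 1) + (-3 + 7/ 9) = -3538/ 2835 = -1.25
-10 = -10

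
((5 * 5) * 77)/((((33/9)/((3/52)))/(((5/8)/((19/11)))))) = 86625/7904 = 10.96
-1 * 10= -10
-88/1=-88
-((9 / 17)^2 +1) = -370 / 289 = -1.28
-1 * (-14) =14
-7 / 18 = -0.39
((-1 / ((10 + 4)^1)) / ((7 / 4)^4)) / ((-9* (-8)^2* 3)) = 2 / 453789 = 0.00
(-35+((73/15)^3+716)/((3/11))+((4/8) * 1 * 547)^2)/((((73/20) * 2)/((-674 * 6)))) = -2124122035402/49275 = -43107499.45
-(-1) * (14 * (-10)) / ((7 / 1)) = -20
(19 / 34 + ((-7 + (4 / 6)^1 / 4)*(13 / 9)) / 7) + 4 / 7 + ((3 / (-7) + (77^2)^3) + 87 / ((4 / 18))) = 1339322216963141 / 6426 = 208422380479.79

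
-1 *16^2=-256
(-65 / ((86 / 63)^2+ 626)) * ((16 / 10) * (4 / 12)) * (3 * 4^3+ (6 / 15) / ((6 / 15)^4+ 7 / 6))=-59159881872 / 5570843645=-10.62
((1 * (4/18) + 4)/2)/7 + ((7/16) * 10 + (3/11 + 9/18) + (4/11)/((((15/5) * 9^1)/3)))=10145/1848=5.49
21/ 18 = 7/ 6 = 1.17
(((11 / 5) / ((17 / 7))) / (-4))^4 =35153041 / 13363360000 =0.00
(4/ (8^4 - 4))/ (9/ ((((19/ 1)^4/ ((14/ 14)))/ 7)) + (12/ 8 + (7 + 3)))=260642/ 3066451707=0.00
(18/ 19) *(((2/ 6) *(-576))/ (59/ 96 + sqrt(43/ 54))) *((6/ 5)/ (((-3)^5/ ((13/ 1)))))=-18849792/ 1099435 + 1703936 *sqrt(258)/ 1099435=7.75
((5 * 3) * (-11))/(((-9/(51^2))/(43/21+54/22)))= 1502800/7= 214685.71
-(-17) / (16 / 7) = 119 / 16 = 7.44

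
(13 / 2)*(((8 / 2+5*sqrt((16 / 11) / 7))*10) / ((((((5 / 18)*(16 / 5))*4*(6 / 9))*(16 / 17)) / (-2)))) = -29835 / 128-149175*sqrt(77) / 9856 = -365.90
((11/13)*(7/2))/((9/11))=847/234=3.62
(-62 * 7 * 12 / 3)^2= 3013696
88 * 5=440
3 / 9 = 1 / 3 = 0.33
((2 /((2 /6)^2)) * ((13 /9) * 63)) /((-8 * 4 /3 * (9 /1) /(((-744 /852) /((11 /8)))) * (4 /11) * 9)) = 3.31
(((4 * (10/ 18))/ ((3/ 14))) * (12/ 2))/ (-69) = -560/ 621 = -0.90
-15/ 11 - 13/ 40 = -743/ 440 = -1.69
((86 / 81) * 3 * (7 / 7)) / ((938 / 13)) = 559 / 12663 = 0.04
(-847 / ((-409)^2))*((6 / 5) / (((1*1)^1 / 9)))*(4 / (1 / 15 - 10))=548856 / 24924869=0.02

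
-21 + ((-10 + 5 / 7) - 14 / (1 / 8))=-142.29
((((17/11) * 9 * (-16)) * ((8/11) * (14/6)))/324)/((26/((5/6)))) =-4760/127413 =-0.04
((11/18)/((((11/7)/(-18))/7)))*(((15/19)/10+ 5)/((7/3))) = -4053/38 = -106.66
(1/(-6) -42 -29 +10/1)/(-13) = 367/78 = 4.71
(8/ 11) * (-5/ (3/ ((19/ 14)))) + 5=775/ 231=3.35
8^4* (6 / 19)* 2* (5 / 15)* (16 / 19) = 262144 / 361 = 726.16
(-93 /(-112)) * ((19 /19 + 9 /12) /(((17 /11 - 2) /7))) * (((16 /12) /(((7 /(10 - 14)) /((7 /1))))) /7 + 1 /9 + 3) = -12617 /240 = -52.57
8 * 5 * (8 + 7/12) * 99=33990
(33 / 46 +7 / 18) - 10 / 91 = 18769 / 18837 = 1.00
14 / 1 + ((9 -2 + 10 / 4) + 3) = 26.50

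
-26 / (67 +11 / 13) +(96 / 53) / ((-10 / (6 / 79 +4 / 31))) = -120304801 / 286202385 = -0.42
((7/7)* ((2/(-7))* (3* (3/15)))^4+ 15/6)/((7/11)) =82562887/21008750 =3.93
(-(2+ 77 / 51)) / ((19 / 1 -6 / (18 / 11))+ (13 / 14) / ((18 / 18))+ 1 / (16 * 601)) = -12048848 / 55826045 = -0.22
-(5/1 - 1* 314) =309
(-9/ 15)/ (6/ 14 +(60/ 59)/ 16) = -1652/ 1355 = -1.22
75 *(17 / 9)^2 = 7225 / 27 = 267.59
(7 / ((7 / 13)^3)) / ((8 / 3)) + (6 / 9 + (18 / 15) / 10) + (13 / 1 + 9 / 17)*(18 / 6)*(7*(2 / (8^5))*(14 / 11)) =49605145907 / 2814873600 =17.62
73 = 73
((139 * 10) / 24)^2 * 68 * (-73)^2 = 43758683825 / 36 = 1215518995.14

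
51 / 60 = 17 / 20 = 0.85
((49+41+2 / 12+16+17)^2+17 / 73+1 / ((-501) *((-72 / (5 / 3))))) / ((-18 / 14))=-838890780245 / 71097912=-11799.09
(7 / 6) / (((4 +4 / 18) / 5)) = 105 / 76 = 1.38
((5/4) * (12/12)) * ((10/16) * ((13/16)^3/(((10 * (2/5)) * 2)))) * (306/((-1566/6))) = -933725/15204352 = -0.06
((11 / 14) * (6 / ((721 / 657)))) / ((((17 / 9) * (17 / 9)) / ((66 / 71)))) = 115906626 / 103559393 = 1.12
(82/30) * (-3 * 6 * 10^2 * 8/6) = -6560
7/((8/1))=0.88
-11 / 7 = -1.57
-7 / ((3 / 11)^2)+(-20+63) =-51.11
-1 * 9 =-9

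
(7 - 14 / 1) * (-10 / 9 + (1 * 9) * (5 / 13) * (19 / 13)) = -42035 / 1521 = -27.64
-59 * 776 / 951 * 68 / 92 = -778328 / 21873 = -35.58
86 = 86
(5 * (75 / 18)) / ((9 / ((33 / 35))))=275 / 126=2.18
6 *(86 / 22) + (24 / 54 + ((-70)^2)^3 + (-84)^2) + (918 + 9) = 11647251792683 / 99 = 117649008006.90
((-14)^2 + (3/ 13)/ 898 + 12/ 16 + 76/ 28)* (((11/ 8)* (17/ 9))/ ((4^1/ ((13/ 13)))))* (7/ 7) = 6096141469/ 47069568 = 129.51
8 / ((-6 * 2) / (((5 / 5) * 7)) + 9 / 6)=-37.33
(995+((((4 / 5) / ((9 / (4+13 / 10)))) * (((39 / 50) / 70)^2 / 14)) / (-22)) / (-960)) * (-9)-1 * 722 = -146045284000026871 / 15092000000000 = -9677.00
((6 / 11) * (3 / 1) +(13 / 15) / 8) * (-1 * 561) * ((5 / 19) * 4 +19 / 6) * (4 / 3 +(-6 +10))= -18831631 / 855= -22025.30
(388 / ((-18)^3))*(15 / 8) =-485 / 3888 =-0.12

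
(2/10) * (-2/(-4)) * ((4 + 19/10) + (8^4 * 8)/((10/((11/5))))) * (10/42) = 360743/2100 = 171.78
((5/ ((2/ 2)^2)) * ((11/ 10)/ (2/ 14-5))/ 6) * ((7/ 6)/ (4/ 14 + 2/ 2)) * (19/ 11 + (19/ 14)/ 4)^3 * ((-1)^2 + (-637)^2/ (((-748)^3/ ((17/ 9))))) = -456233846994203855/ 302417999260286976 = -1.51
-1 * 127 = -127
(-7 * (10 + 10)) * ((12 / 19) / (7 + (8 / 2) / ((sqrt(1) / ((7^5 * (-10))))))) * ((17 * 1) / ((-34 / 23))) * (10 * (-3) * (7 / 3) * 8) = 515200 / 608247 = 0.85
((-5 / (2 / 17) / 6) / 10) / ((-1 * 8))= 0.09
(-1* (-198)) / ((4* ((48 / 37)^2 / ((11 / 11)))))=15059 / 512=29.41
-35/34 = -1.03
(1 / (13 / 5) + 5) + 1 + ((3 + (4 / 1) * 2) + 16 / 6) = 782 / 39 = 20.05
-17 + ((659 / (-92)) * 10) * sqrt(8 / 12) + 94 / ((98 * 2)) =-3295 * sqrt(6) / 138 -1619 / 98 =-75.01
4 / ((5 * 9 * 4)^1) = 1 / 45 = 0.02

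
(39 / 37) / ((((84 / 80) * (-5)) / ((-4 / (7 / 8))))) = 0.92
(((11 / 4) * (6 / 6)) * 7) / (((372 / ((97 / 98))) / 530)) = 282755 / 10416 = 27.15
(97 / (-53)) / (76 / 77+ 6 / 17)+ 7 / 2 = 99197 / 46481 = 2.13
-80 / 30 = -8 / 3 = -2.67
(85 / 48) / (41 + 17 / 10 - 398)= -0.00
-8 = -8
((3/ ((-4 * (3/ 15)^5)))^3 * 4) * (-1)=823974609375/ 16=51498413085.94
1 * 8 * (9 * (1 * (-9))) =-648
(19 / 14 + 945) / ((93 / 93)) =13249 / 14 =946.36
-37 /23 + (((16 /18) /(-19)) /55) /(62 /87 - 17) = -164359579 /102172785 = -1.61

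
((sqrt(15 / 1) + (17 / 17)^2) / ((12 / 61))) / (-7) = -61*sqrt(15) / 84 - 61 / 84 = -3.54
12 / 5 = 2.40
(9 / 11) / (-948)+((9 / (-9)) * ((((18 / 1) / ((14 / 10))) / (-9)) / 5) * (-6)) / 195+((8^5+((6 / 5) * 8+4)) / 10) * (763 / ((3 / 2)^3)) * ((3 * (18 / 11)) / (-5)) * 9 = -258931961361053 / 39539500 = -6548690.84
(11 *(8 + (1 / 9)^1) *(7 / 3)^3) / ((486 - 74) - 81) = 275429 / 80433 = 3.42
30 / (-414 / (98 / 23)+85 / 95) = -13965 / 44813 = -0.31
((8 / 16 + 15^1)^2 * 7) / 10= 6727 / 40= 168.18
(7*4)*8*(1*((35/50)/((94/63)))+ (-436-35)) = -24768744/235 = -105398.91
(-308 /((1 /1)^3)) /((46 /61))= -9394 /23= -408.43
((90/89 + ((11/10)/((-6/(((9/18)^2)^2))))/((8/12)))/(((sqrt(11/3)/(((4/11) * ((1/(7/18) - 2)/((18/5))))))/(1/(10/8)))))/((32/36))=56621 * sqrt(33)/12061280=0.03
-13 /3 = -4.33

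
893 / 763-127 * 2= -192909 / 763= -252.83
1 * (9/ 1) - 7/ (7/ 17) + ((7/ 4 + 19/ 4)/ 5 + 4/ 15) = -193/ 30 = -6.43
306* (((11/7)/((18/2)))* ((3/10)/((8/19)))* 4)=10659/70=152.27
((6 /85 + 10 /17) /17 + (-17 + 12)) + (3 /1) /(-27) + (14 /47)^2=-143169914 /28728045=-4.98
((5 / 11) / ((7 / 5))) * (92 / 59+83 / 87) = 46075 / 56463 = 0.82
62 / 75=0.83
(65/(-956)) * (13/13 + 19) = -325/239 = -1.36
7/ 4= 1.75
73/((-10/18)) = -657/5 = -131.40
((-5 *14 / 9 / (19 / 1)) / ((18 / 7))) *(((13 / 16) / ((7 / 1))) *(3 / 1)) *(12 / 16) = -455 / 10944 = -0.04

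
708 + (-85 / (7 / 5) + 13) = 4622 / 7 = 660.29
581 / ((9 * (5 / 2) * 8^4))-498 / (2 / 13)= -298321339 / 92160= -3236.99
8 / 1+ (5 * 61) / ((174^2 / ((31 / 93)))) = 726929 / 90828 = 8.00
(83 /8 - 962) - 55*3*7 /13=-108209 /104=-1040.47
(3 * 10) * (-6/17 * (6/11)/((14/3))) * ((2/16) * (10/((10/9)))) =-3645/2618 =-1.39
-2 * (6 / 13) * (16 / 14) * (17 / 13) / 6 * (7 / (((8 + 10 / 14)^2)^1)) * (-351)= 359856 / 48373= 7.44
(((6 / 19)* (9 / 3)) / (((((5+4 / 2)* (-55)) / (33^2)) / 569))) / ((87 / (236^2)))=-18824468256 / 19285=-976119.69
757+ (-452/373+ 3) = 283028/373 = 758.79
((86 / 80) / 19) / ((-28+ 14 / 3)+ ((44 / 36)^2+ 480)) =3483 / 28204360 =0.00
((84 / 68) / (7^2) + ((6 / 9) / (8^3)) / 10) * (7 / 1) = 23159 / 130560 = 0.18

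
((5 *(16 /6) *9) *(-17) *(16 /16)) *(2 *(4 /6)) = -2720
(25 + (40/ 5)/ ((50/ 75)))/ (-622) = -0.06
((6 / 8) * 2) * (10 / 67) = 15 / 67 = 0.22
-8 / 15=-0.53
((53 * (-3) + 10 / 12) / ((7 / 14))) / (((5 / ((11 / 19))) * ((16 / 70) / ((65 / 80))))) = -130.20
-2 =-2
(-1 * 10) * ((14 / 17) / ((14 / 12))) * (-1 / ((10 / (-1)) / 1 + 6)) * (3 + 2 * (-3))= 90 / 17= 5.29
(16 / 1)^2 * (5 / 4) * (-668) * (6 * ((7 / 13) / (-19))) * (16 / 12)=48463.81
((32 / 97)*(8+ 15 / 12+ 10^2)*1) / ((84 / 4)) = 3496 / 2037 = 1.72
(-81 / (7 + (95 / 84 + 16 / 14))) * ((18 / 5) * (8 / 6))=-163296 / 3895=-41.92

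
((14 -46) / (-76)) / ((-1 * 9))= -8 / 171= -0.05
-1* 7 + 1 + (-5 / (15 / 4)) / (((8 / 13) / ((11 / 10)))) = -503 / 60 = -8.38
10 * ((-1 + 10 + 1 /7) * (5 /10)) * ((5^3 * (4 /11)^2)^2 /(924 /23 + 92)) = 184000000 /1947253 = 94.49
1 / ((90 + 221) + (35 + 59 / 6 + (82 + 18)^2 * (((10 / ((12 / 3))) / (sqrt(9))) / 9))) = 54 / 69215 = 0.00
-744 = -744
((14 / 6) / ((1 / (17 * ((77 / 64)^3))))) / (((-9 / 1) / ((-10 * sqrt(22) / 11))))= 24694285 * sqrt(22) / 3538944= 32.73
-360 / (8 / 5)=-225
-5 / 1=-5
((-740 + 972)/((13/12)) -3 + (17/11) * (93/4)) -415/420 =739031/3003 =246.10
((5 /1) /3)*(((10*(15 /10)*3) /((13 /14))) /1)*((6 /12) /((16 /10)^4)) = 328125 /53248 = 6.16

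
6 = 6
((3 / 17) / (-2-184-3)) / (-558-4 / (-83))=83 / 49598010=0.00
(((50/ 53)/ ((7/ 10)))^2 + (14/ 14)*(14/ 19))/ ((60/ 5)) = 1112829/ 5230358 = 0.21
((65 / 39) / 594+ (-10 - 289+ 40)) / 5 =-461533 / 8910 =-51.80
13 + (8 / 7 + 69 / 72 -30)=-2503 / 168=-14.90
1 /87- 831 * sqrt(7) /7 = 1 /87- 831 * sqrt(7) /7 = -314.08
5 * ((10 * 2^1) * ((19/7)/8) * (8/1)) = 271.43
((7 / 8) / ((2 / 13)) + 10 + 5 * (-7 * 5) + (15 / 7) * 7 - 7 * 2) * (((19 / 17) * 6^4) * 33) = -7567263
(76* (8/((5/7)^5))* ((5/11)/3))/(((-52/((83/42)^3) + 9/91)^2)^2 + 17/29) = 1086086609799148903427941114393642875152/4259661730388629586976632930613008649375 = 0.25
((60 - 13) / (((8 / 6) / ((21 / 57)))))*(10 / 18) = 1645 / 228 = 7.21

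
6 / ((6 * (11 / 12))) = 12 / 11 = 1.09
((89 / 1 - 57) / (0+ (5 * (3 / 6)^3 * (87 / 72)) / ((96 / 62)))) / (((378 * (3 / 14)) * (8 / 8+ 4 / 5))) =32768 / 72819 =0.45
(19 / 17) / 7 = 19 / 119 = 0.16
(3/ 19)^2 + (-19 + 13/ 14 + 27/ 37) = -3238201/ 186998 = -17.32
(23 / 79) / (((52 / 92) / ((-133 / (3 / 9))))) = -211071 / 1027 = -205.52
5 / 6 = 0.83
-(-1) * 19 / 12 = 19 / 12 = 1.58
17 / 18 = 0.94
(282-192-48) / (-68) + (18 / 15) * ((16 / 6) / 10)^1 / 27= -13903 / 22950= -0.61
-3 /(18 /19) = -3.17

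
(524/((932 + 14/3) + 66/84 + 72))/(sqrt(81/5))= 7336 * sqrt(5)/127191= 0.13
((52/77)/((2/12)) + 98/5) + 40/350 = 1830/77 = 23.77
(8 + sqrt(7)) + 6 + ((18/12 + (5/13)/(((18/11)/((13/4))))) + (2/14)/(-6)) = sqrt(7) + 8185/504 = 18.89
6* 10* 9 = 540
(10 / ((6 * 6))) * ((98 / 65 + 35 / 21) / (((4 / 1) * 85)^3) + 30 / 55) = 0.15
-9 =-9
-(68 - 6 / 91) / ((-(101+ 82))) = 6182 / 16653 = 0.37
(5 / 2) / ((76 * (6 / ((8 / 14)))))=5 / 1596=0.00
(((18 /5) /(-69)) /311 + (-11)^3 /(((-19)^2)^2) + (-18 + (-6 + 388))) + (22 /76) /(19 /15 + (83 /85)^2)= 163339354638698011 /448586601297860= 364.12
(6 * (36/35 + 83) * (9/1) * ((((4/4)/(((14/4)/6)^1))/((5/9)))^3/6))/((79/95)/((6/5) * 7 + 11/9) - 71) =-313.33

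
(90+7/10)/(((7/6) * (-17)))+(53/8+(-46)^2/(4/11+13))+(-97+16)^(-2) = 35063738489/218612520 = 160.39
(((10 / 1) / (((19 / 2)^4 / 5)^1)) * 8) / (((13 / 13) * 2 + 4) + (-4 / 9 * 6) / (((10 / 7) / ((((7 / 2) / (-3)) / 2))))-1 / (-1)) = 72000 / 11859211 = 0.01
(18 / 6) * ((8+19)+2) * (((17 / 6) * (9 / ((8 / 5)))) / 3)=7395 / 16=462.19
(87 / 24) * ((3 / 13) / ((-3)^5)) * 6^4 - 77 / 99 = -613 / 117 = -5.24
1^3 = 1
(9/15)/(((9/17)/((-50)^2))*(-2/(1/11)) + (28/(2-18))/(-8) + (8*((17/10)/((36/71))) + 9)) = 1836000/110271119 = 0.02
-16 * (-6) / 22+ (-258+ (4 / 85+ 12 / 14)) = -1654132 / 6545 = -252.73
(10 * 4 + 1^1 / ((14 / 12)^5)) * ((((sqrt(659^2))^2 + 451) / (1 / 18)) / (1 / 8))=42572463118848 / 16807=2533019760.75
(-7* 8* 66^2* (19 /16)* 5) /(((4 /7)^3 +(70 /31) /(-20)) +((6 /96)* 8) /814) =-25072043645880 /1286171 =-19493553.85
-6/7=-0.86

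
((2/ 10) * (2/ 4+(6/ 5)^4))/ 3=3217/ 18750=0.17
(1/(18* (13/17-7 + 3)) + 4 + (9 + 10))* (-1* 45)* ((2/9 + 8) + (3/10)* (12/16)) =-8736.35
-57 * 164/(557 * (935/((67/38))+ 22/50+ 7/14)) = -31315800/991264493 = -0.03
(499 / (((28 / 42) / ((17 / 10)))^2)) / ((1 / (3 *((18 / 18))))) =3893697 / 400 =9734.24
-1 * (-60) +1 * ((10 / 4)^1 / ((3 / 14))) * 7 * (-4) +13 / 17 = -13561 / 51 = -265.90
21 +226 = 247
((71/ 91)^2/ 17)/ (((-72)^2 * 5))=5041/ 3648939840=0.00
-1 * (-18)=18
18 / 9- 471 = -469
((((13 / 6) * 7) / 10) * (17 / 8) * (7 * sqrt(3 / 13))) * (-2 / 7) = -119 * sqrt(39) / 240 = -3.10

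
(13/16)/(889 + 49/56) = 13/14238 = 0.00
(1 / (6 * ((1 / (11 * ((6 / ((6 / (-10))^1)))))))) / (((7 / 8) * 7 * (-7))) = 440 / 1029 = 0.43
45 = 45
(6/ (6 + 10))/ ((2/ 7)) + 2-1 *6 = -43/ 16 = -2.69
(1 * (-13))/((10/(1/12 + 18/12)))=-247/120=-2.06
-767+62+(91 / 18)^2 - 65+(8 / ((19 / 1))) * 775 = -2573981 / 6156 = -418.13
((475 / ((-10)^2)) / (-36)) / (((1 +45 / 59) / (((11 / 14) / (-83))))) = 12331 / 17402112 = 0.00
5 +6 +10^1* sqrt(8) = 11 +20* sqrt(2) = 39.28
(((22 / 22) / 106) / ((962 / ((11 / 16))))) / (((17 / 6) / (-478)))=-7887 / 6934096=-0.00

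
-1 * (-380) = 380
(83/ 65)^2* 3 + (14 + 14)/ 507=62701/ 12675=4.95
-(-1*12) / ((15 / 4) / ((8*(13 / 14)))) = 23.77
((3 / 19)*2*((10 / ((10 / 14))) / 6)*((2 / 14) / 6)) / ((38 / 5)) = 5 / 2166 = 0.00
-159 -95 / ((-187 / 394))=7697 / 187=41.16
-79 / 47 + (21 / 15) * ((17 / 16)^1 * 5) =4329 / 752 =5.76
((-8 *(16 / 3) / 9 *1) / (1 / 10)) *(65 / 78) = -3200 / 81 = -39.51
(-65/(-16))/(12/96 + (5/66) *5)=2145/266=8.06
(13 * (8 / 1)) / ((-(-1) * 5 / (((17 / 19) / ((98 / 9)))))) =7956 / 4655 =1.71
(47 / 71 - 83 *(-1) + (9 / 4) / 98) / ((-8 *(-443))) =2329119 / 98636608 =0.02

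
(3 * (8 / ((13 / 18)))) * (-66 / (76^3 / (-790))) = 3.95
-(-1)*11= 11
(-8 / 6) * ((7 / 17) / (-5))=28 / 255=0.11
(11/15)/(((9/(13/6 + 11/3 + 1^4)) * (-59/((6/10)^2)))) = -451/132750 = -0.00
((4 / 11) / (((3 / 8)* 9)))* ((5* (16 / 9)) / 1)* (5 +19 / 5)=2048 / 243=8.43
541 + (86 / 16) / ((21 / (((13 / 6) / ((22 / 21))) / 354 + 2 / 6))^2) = 5716810878675 / 10567090688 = 541.00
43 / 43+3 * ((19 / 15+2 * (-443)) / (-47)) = 13506 / 235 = 57.47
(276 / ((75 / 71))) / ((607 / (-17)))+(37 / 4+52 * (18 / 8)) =7219199 / 60700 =118.93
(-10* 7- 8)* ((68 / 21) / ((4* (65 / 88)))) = -85.49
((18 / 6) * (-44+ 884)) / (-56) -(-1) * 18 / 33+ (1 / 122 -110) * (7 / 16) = -1987791 / 21472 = -92.58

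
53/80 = 0.66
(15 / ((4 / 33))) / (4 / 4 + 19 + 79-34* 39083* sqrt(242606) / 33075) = -12842762625* sqrt(242606) / 1011511610749714-63293146875 / 2023023221499428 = -0.01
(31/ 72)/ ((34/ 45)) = 155/ 272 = 0.57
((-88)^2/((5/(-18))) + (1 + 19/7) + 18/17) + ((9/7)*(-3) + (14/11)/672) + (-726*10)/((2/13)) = -23583200189/314160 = -75067.48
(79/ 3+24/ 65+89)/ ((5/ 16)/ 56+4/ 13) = 20215552/ 54735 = 369.34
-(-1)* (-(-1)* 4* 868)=3472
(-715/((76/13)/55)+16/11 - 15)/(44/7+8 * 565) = -39443593/26487824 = -1.49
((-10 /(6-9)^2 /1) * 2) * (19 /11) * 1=-380 /99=-3.84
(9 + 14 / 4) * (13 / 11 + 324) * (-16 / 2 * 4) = -1430800 / 11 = -130072.73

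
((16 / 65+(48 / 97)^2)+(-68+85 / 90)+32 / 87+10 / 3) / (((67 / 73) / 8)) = -547.94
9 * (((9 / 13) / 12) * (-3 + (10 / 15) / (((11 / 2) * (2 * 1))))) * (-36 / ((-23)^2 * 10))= 0.01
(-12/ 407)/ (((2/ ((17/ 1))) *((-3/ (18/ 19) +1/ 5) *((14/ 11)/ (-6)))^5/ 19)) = -167547156064200000/ 3472497624895691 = -48.25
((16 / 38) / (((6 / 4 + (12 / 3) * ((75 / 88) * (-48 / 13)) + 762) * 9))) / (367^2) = 2288 / 4946336480259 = 0.00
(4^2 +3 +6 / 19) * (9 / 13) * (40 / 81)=14680 / 2223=6.60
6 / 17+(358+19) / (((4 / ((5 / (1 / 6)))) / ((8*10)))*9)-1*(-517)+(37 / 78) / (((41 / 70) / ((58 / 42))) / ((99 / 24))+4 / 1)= 222580831895 / 8677344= 25650.80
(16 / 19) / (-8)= -2 / 19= -0.11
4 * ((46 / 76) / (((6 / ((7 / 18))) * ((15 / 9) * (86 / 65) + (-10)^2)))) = 2093 / 1363212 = 0.00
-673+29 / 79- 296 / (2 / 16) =-240210 / 79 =-3040.63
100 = 100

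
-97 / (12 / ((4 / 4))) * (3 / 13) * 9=-873 / 52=-16.79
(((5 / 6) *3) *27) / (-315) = -3 / 14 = -0.21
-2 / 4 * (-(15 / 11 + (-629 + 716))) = 486 / 11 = 44.18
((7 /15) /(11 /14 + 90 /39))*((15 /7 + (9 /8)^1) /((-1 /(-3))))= 16653 /11260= 1.48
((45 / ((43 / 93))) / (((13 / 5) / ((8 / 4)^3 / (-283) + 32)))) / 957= 167400 / 133859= 1.25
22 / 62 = 0.35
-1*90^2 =-8100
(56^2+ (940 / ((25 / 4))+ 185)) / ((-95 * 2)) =-17357 / 950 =-18.27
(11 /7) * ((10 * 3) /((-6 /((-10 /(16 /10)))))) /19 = 1375 /532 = 2.58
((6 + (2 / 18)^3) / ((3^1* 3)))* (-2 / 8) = -4375 / 26244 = -0.17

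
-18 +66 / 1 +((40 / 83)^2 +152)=1379400 / 6889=200.23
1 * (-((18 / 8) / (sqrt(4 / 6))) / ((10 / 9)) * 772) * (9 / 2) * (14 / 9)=-109431 * sqrt(6) / 20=-13402.51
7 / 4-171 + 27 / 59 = -39835 / 236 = -168.79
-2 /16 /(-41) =1 /328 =0.00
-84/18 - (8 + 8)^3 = -12302/3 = -4100.67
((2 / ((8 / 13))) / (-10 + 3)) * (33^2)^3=-16789083597 / 28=-599610128.46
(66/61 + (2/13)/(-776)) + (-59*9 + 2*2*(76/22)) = -1746753003/3384524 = -516.10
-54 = -54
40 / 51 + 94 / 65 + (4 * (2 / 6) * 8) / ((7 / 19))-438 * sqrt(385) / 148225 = 723598 / 23205-438 * sqrt(385) / 148225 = 31.12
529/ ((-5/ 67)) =-35443/ 5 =-7088.60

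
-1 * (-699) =699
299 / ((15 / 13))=3887 / 15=259.13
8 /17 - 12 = -196 /17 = -11.53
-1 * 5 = -5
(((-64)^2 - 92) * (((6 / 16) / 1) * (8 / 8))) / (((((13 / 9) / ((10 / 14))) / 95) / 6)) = 423225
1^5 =1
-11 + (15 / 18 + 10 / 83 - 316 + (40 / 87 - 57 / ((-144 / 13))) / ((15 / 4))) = -46871707 / 144420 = -324.55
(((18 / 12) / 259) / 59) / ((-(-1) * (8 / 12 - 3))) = -9 / 213934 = -0.00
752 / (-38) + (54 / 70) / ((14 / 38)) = -82373 / 4655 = -17.70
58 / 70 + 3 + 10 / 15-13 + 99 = 9502 / 105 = 90.50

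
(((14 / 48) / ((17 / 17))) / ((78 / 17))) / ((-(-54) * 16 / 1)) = 119 / 1617408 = 0.00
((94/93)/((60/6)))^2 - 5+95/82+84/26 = -0.60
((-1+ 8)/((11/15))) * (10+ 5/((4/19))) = 14175/44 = 322.16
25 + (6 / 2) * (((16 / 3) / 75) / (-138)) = 129367 / 5175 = 25.00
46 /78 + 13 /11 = 760 /429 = 1.77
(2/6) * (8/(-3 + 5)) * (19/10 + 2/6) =134/45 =2.98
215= 215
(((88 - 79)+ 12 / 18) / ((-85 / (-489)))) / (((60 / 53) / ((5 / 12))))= 250531 / 12240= 20.47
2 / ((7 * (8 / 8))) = 2 / 7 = 0.29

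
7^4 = 2401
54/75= 18/25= 0.72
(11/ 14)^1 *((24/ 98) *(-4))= -264/ 343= -0.77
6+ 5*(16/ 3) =98/ 3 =32.67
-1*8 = -8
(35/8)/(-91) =-0.05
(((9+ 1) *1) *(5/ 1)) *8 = 400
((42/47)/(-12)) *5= -35/94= -0.37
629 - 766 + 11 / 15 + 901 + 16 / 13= 149363 / 195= 765.96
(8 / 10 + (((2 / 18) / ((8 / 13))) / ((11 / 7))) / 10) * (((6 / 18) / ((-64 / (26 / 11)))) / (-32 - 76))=83551 / 903260160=0.00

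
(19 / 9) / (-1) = -19 / 9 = -2.11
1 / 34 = 0.03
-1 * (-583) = 583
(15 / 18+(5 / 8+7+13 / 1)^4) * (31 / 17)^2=2136891242515 / 3551232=601732.37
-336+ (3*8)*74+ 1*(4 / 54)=38882 / 27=1440.07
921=921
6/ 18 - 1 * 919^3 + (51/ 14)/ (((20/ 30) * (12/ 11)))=-260786922029/ 336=-776151553.66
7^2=49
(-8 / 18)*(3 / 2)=-2 / 3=-0.67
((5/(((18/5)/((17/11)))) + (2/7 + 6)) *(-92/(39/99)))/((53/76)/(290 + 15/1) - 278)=958585720/135323727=7.08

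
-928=-928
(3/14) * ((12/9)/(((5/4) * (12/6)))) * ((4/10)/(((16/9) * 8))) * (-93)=-837/2800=-0.30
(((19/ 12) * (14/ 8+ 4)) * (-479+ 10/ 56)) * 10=-9764765/ 224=-43592.70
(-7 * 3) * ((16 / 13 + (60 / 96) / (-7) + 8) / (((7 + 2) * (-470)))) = 1331 / 29328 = 0.05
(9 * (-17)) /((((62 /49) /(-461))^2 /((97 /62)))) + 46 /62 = -7572811833737 /238328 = -31774746.71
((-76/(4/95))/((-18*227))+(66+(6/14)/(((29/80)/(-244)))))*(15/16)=-920827585/4423776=-208.15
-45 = -45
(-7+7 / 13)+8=20 / 13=1.54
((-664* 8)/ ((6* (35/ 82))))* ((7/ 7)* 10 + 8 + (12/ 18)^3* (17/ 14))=-151147648/ 3969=-38082.05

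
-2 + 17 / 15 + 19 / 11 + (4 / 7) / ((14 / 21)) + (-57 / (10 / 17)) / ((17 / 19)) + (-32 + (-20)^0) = -63563 / 462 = -137.58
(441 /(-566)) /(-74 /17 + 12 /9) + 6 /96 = 15965 /49808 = 0.32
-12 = -12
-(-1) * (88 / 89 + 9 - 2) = 711 / 89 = 7.99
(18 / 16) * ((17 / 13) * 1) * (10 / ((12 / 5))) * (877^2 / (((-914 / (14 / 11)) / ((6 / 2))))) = -20593428975 / 1045616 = -19695.02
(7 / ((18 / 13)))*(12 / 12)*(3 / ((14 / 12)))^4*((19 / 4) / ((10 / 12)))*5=2160756 / 343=6299.58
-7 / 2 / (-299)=7 / 598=0.01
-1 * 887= -887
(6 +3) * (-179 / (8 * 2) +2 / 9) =-1579 / 16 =-98.69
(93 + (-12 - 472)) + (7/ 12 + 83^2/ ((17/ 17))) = 77983/ 12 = 6498.58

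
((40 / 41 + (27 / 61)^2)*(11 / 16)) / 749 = 1966019 / 1828291024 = 0.00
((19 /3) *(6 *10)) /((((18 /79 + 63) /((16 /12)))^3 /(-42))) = -0.15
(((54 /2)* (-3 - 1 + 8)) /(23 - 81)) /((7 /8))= -432 /203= -2.13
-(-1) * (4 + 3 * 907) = 2725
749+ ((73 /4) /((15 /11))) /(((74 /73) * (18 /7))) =754.13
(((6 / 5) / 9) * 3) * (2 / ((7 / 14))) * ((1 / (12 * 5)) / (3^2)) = 2 / 675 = 0.00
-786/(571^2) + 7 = 2281501/326041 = 7.00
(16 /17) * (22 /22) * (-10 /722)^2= 400 /2215457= 0.00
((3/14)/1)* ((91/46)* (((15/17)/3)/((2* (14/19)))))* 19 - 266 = -11578277/43792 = -264.39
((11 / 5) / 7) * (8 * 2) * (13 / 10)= 6.54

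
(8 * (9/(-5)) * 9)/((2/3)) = -972/5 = -194.40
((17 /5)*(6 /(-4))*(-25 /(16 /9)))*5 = 11475 /32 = 358.59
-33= -33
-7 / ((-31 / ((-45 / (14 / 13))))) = -585 / 62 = -9.44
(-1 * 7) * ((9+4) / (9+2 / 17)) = -1547 / 155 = -9.98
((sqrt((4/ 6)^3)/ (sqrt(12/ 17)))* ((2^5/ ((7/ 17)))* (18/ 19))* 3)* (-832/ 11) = -2715648* sqrt(34)/ 1463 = -10823.52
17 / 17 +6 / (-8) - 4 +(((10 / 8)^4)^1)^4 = 136481763265 / 4294967296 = 31.78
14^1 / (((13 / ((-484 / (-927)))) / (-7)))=-47432 / 12051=-3.94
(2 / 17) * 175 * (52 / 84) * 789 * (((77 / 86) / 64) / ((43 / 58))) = 190865675 / 1005856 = 189.75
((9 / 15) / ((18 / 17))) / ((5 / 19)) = 323 / 150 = 2.15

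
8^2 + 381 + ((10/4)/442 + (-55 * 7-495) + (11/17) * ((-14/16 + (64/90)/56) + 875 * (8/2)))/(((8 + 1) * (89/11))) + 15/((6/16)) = 224834557121/446092920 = 504.01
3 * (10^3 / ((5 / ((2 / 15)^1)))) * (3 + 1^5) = 320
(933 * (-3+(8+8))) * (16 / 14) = 13861.71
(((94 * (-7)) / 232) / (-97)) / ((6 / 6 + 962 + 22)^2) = 329 / 10916971700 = 0.00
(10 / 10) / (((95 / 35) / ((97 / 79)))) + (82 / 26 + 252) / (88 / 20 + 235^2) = 2462443654 / 5388456411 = 0.46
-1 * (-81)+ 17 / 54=4391 / 54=81.31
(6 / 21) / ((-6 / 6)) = -2 / 7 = -0.29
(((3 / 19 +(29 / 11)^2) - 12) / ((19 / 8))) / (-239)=89968 / 10439759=0.01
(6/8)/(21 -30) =-1/12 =-0.08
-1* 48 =-48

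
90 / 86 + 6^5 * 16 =5349933 / 43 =124417.05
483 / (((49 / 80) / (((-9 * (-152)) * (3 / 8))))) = 2831760 / 7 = 404537.14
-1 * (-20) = 20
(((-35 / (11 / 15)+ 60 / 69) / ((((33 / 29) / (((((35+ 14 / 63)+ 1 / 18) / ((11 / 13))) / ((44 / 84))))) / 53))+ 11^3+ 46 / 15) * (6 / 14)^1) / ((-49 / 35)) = 52767.49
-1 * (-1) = 1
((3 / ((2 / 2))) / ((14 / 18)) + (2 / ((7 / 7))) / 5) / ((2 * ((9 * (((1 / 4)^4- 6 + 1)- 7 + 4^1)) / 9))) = -19072 / 71645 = -0.27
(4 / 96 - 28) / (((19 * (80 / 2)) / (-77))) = 51667 / 18240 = 2.83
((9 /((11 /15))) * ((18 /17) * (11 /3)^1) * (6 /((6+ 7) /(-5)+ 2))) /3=-2700 /17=-158.82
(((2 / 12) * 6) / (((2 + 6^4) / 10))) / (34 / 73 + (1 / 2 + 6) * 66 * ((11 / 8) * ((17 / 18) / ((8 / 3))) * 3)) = 46720 / 3803549519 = 0.00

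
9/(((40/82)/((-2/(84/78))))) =-4797/140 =-34.26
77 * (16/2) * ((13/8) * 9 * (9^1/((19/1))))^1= 81081/19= 4267.42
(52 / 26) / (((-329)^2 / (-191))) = -382 / 108241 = -0.00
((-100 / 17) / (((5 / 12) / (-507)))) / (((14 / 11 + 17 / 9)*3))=4015440 / 5321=754.64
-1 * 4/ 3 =-1.33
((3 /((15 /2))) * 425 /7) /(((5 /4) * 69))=136 /483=0.28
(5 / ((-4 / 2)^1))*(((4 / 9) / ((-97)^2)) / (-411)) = 10 / 34803891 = 0.00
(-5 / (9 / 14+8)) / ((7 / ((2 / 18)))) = -0.01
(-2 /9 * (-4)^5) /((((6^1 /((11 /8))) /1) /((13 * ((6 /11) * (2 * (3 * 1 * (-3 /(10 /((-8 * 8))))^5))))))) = 5788928720.24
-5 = -5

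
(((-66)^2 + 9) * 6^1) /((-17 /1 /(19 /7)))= -497610 /119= -4181.60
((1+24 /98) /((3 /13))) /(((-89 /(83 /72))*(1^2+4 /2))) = -65819 /2825928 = -0.02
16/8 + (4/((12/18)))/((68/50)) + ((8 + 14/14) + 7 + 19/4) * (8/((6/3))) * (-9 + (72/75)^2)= -7056014/10625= -664.10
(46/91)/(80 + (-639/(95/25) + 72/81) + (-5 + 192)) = 0.01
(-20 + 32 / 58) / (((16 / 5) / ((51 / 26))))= -35955 / 3016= -11.92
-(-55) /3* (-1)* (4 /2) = -110 /3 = -36.67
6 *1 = 6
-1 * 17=-17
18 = 18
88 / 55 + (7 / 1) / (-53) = 389 / 265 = 1.47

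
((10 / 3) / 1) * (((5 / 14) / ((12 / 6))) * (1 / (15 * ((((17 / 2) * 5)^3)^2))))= 32 / 4752083896875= 0.00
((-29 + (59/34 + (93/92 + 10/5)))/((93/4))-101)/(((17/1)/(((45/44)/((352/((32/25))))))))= -2782947/124664485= -0.02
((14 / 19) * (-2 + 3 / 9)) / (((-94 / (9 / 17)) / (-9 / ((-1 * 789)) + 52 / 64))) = 364035 / 63881648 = 0.01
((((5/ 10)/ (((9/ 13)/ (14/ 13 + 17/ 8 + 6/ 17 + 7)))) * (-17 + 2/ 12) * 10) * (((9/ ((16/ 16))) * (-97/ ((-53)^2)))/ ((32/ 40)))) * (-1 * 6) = -4570545425/ 1528096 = -2991.01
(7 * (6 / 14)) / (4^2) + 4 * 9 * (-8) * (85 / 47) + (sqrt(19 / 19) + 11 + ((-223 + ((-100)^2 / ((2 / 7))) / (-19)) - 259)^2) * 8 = 11730657363157 / 271472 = 43211297.53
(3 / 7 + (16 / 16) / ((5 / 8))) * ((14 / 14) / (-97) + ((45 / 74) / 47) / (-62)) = -15620071 / 732084220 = -0.02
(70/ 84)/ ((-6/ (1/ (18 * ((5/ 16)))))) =-2/ 81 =-0.02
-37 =-37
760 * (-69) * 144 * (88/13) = -664519680/13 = -51116898.46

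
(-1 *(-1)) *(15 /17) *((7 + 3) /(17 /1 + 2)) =150 /323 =0.46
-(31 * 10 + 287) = -597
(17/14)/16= 17/224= 0.08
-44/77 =-4/7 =-0.57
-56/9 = -6.22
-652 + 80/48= -1951/3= -650.33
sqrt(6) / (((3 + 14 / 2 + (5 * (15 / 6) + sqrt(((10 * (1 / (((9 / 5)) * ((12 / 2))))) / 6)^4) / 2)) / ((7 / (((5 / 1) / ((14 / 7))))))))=734832 * sqrt(6) / 5908025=0.30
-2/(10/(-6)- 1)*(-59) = -177/4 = -44.25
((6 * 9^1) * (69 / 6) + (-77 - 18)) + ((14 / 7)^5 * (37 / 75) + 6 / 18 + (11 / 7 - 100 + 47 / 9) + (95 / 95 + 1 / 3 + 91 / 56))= 5693587 / 12600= 451.87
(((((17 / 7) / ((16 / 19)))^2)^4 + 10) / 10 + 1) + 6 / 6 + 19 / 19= 119463601528466261921 / 247596317629480960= 482.49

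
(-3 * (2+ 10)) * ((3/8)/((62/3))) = -81/124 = -0.65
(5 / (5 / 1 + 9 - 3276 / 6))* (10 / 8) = -25 / 2128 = -0.01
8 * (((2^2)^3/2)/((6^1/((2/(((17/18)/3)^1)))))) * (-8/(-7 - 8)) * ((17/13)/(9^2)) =4096/1755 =2.33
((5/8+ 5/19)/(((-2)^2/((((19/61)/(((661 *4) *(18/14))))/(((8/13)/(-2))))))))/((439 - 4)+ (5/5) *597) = -455/7101657088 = -0.00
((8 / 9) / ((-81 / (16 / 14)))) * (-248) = 15872 / 5103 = 3.11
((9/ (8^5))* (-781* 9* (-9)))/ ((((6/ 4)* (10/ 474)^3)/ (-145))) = -73265639280471/ 409600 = -178871189.65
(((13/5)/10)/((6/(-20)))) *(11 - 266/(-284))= -10.35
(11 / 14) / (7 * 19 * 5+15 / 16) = 88 / 74585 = 0.00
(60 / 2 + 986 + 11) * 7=7189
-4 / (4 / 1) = -1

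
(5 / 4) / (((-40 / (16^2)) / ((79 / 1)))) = -632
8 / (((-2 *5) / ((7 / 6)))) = -14 / 15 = -0.93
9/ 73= 0.12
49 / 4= 12.25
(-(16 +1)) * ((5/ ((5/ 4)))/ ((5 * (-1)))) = 68/ 5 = 13.60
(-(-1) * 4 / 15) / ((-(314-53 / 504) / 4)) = -2688 / 791015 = -0.00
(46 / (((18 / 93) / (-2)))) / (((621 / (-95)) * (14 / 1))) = 2945 / 567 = 5.19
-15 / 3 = -5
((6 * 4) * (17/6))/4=17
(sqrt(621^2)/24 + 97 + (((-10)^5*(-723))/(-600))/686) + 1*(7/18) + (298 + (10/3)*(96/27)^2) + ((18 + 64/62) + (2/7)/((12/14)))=6348203945/20670552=307.11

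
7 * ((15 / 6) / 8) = 35 / 16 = 2.19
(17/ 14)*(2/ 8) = 17/ 56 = 0.30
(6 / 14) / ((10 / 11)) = 33 / 70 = 0.47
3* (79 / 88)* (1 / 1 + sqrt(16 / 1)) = 1185 / 88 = 13.47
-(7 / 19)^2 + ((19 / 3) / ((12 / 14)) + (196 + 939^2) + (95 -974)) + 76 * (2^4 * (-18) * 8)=4587206263 / 6498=705941.25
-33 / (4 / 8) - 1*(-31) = -35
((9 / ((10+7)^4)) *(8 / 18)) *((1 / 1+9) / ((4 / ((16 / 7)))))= 160 / 584647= 0.00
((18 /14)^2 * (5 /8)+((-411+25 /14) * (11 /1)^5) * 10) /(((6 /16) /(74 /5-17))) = 568359285373 /147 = 3866389696.41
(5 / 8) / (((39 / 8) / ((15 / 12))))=0.16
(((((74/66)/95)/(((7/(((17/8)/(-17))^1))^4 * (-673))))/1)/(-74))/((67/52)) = 13/695103578695680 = 0.00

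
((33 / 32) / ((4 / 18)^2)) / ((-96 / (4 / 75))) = -297 / 25600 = -0.01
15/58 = 0.26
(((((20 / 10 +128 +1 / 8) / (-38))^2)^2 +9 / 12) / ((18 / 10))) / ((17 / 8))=1967950079255 / 54447071232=36.14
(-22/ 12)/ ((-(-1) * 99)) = -1/ 54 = -0.02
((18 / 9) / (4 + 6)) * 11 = 2.20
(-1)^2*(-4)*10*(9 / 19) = -360 / 19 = -18.95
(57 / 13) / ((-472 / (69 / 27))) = -437 / 18408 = -0.02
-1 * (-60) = 60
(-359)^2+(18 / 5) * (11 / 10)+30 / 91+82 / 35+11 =293244389 / 2275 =128898.63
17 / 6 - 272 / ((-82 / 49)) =165.37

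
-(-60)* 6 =360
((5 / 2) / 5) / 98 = 1 / 196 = 0.01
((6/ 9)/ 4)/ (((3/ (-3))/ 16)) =-8/ 3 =-2.67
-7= -7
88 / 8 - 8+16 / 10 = 23 / 5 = 4.60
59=59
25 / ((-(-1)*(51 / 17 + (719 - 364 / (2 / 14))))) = -25 / 1826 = -0.01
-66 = -66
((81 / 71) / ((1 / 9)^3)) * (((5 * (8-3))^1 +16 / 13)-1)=19368072 / 923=20983.83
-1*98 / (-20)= 49 / 10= 4.90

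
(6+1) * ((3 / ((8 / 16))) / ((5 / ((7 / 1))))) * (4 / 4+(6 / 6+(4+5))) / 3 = 1078 / 5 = 215.60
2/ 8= 1/ 4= 0.25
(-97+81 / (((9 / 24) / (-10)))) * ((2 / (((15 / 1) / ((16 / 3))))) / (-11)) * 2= 144448 / 495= 291.81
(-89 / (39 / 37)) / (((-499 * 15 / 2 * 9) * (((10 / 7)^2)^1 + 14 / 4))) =645428 / 1426588605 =0.00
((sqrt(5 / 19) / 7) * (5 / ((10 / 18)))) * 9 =81 * sqrt(95) / 133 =5.94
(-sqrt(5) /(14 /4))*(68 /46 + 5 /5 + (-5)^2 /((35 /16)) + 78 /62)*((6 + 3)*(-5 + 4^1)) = 87.20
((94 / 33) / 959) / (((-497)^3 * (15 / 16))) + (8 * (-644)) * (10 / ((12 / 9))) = -2251801427165969104 / 58276434450465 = -38640.00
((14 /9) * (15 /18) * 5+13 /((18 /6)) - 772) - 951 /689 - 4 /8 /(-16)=-453933557 /595296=-762.53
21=21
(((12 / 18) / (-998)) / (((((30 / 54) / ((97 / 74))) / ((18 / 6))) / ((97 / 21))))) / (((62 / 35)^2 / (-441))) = 435683745 / 141943544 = 3.07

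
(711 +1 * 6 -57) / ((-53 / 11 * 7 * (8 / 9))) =-16335 / 742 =-22.01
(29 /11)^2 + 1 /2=1803 /242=7.45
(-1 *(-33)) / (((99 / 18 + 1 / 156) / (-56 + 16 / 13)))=-281952 / 859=-328.23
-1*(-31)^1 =31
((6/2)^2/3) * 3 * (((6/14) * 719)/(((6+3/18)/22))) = 2562516/259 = 9893.88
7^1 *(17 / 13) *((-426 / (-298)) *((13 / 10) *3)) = 76041 / 1490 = 51.03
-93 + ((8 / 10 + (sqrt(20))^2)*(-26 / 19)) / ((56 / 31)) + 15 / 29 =-2087392 / 19285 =-108.24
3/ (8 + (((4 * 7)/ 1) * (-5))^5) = -1/ 17927466664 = -0.00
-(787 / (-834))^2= -619369 / 695556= -0.89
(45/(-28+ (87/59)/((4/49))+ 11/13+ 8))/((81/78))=-79768/2007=-39.74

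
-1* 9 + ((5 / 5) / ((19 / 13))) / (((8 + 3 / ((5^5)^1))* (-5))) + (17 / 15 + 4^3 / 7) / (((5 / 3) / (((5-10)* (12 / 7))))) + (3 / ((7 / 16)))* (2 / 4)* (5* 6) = 4770907054 / 116388965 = 40.99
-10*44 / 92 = -110 / 23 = -4.78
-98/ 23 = -4.26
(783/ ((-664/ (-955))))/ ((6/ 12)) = 747765/ 332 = 2252.30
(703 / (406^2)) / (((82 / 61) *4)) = 42883 / 54066208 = 0.00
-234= -234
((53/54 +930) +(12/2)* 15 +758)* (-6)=-96065/9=-10673.89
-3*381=-1143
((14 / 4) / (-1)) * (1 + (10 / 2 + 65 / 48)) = -25.74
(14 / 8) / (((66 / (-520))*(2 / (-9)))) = 1365 / 22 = 62.05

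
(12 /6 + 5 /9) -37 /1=-310 /9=-34.44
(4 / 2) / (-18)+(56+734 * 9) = 59957 / 9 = 6661.89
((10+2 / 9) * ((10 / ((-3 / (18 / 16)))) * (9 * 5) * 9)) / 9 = -1725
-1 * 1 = -1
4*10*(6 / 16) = 15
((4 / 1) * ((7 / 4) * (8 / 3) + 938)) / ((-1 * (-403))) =11312 / 1209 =9.36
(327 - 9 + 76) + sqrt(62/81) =sqrt(62)/9 + 394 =394.87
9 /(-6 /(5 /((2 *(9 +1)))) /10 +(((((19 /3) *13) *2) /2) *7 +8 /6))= 135 /8629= 0.02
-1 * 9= -9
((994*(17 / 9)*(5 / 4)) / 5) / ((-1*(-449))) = 8449 / 8082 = 1.05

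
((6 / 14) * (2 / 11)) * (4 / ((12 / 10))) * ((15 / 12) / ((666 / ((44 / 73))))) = 0.00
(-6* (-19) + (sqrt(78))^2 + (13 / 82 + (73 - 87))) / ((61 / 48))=350616 / 2501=140.19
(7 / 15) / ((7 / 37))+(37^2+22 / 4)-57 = 39599 / 30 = 1319.97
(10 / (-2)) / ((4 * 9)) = -5 / 36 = -0.14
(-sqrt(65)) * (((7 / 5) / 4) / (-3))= 7 * sqrt(65) / 60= 0.94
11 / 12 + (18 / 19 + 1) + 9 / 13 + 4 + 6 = 40181 / 2964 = 13.56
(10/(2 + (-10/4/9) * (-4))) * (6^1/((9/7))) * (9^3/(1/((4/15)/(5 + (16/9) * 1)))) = 26244/61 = 430.23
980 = 980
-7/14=-1/2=-0.50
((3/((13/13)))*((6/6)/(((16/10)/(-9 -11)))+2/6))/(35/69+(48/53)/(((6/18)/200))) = -266961/3978110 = -0.07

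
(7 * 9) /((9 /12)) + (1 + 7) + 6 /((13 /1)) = 1202 /13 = 92.46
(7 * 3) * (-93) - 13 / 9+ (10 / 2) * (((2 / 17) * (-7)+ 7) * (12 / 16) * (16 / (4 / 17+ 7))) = -702290 / 369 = -1903.22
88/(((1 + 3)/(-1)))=-22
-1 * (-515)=515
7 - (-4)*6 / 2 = 19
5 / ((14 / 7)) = 5 / 2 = 2.50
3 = 3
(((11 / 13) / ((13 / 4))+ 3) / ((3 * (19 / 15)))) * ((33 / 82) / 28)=4785 / 388024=0.01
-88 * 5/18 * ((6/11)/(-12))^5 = 5/1054152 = 0.00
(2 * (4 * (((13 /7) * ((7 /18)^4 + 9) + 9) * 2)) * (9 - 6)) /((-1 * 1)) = -18926893 /15309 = -1236.32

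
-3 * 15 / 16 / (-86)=45 / 1376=0.03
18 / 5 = 3.60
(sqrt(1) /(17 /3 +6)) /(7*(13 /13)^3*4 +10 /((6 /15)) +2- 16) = 1 /455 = 0.00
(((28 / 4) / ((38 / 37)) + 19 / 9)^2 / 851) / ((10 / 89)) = 829552001 / 995363640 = 0.83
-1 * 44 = -44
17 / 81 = 0.21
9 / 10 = 0.90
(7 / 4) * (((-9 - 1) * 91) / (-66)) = 3185 / 132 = 24.13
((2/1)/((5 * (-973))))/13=-2/63245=-0.00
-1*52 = -52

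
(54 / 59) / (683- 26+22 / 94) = 1269 / 911255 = 0.00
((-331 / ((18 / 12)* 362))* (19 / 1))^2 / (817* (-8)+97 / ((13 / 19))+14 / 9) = -514169773 / 24503360623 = -0.02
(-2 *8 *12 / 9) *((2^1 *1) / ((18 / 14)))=-896 / 27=-33.19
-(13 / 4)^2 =-169 / 16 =-10.56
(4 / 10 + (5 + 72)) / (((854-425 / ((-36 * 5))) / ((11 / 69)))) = 51084 / 3545335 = 0.01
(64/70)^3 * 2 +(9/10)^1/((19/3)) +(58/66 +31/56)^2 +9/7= 284335249889/56776104000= 5.01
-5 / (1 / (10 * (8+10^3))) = -50400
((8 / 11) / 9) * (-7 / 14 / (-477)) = 4 / 47223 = 0.00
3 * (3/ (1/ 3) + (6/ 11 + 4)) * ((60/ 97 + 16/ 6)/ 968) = 35611/ 258214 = 0.14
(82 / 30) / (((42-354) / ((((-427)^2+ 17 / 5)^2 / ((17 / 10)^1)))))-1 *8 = -8519058320801 / 49725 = -171323445.37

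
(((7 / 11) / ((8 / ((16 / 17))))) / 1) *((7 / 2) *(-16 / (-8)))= 98 / 187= 0.52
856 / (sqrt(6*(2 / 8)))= 856*sqrt(6) / 3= 698.92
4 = 4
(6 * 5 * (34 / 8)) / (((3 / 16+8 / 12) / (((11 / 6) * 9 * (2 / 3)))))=67320 / 41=1641.95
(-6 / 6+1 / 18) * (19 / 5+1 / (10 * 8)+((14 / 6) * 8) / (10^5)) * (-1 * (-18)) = -9722351 / 150000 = -64.82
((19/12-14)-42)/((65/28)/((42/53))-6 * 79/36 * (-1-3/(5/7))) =-319970/419809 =-0.76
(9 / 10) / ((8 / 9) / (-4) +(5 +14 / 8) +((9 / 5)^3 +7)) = 4050 / 87119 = 0.05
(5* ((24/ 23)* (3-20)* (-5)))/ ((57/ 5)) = 17000/ 437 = 38.90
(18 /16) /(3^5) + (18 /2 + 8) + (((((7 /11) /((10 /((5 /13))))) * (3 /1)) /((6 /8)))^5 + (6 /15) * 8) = 1304833295095123 /64580877658440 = 20.20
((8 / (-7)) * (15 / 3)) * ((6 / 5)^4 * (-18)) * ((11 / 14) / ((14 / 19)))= 9751104 / 42875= 227.43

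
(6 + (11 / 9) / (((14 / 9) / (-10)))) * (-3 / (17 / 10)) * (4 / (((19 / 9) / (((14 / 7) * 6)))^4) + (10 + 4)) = 212947830420 / 15508199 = 13731.31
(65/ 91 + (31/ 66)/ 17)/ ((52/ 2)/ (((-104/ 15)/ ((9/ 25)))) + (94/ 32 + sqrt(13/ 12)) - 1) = -10954760/ 18552457 + 9323200 * sqrt(39)/ 55657371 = 0.46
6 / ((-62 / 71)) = -213 / 31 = -6.87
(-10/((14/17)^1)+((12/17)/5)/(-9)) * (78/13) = -43406/595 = -72.95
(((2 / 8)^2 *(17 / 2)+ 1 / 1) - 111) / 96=-3503 / 3072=-1.14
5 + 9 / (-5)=16 / 5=3.20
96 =96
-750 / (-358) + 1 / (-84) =2.08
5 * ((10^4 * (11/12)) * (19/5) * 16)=8360000/3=2786666.67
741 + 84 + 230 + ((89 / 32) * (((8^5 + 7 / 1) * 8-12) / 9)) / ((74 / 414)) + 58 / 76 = 2555257083 / 5624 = 454348.70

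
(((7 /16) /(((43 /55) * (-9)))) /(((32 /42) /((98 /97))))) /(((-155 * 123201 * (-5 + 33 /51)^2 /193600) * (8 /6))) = 23089156475 /697861987643808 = 0.00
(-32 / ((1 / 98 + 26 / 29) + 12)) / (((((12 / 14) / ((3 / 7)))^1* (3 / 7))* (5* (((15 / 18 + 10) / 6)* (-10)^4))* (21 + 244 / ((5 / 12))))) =-79576 / 1506557446875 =-0.00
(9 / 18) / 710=1 / 1420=0.00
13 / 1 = 13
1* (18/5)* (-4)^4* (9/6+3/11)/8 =11232/55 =204.22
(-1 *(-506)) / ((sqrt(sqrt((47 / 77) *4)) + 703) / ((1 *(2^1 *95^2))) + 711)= 506 / (sqrt(2) *47^(1 / 4) *77^(3 / 4) / 1389850 + 675487 / 950)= 0.71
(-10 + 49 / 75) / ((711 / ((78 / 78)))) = -701 / 53325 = -0.01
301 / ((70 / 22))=473 / 5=94.60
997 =997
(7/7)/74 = 1/74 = 0.01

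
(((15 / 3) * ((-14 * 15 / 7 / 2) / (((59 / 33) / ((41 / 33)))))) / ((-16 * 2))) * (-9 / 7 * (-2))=4.19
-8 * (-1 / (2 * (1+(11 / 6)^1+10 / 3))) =24 / 37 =0.65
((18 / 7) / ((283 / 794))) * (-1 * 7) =-50.50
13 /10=1.30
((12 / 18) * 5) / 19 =10 / 57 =0.18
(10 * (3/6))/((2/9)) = 45/2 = 22.50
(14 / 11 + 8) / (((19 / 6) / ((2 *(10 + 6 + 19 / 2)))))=31212 / 209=149.34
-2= -2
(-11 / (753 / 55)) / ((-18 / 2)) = 605 / 6777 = 0.09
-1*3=-3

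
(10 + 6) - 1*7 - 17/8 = 55/8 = 6.88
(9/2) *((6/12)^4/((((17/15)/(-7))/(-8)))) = 945/68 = 13.90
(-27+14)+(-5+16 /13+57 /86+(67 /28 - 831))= -13221457 /15652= -844.71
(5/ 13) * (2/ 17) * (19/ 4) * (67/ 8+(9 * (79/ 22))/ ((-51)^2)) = 1.80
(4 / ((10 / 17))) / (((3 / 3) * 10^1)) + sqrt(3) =17 / 25 + sqrt(3) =2.41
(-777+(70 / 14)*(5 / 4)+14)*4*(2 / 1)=-6054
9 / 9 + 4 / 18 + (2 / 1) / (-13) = 125 / 117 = 1.07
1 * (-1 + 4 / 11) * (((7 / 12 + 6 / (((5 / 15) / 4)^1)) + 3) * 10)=-31745 / 66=-480.98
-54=-54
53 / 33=1.61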